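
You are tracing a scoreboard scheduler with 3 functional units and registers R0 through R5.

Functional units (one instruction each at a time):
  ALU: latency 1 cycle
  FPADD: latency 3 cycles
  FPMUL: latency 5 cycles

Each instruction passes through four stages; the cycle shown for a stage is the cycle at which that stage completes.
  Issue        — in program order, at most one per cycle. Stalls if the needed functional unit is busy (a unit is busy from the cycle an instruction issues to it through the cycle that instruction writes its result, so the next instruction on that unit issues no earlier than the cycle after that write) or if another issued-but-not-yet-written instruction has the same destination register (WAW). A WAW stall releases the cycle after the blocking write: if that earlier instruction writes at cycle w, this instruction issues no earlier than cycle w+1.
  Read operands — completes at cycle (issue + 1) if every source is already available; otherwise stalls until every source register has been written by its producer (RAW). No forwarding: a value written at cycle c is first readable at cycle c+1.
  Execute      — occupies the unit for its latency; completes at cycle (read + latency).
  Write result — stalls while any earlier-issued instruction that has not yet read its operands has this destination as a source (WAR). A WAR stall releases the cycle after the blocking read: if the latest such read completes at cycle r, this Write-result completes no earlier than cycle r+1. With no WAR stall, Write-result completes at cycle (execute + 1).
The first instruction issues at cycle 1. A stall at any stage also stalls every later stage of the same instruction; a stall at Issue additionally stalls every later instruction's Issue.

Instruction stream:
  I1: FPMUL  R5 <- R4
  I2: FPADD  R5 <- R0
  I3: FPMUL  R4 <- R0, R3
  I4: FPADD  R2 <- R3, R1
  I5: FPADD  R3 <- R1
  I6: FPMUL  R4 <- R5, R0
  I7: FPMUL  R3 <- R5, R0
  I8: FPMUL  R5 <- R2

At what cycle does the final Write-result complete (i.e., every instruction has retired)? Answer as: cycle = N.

I1 -> (1, 2, 7, 8)
I2 -> (9, 10, 13, 14)  // WAW R5: wait I1 write@8
I3 -> (10, 11, 16, 17)
I4 -> (15, 16, 19, 20)  // struct: FPADD busy until I2 writes@14
I5 -> (21, 22, 25, 26)  // struct: FPADD busy until I4 writes@20
I6 -> (22, 23, 28, 29)
I7 -> (30, 31, 36, 37)  // struct: FPMUL busy until I6 writes@29
I8 -> (38, 39, 44, 45)  // struct: FPMUL busy until I7 writes@37

cycle = 45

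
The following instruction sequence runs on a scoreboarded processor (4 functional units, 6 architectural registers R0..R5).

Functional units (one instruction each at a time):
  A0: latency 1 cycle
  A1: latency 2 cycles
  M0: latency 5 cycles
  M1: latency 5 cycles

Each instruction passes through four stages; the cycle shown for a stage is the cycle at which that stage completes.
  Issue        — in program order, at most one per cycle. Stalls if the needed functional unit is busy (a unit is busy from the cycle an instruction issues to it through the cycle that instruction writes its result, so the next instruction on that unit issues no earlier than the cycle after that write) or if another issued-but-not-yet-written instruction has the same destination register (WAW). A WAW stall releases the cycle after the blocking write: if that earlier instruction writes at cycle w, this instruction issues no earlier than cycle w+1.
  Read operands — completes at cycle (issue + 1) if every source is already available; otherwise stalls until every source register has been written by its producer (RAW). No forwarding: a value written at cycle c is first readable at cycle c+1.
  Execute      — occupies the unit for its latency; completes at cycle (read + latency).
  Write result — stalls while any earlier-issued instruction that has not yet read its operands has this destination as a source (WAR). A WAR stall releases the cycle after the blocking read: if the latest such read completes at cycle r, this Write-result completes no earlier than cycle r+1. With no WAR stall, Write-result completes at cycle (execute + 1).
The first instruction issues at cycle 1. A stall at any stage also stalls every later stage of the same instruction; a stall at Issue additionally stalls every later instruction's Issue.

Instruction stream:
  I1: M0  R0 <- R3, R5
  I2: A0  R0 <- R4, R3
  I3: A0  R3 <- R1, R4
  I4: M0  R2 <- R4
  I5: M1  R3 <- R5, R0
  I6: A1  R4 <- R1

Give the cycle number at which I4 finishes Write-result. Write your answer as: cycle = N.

[I1] 1/2/7/8
[I2] 9/10/11/12  (WAW R0: wait I1 write@8)
[I3] 13/14/15/16  (struct: A0 busy until I2 writes@12)
[I4] 14/15/20/21
[I5] 17/18/23/24  (WAW R3: wait I3 write@16)
[I6] 18/19/21/22

cycle = 21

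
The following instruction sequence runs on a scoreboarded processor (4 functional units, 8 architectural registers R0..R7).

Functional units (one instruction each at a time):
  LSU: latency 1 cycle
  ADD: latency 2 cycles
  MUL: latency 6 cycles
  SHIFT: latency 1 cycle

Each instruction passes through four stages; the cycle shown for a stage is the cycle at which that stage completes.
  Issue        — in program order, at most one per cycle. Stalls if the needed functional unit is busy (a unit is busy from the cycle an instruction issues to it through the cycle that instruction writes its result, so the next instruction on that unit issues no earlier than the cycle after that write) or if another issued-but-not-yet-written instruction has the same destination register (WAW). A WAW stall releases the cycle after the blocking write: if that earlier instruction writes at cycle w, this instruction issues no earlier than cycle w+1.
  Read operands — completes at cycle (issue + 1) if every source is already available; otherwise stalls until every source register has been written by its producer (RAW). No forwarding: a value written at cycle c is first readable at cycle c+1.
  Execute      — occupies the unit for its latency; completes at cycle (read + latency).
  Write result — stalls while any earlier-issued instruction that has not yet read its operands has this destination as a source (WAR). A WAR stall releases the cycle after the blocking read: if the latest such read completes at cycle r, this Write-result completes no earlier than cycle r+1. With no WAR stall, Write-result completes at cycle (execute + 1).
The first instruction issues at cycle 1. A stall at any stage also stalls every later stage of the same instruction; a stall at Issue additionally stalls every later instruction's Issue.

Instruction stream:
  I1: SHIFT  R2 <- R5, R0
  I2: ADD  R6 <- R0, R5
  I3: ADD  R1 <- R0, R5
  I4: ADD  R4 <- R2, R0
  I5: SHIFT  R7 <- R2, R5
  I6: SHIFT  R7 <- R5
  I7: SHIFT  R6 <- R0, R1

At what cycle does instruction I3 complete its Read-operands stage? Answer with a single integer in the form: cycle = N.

[I1] 1/2/3/4
[I2] 2/3/5/6
[I3] 7/8/10/11  (struct: ADD busy until I2 writes@6)
[I4] 12/13/15/16  (struct: ADD busy until I3 writes@11)
[I5] 13/14/15/16
[I6] 17/18/19/20  (struct: SHIFT busy until I5 writes@16)
[I7] 21/22/23/24  (struct: SHIFT busy until I6 writes@20)

cycle = 8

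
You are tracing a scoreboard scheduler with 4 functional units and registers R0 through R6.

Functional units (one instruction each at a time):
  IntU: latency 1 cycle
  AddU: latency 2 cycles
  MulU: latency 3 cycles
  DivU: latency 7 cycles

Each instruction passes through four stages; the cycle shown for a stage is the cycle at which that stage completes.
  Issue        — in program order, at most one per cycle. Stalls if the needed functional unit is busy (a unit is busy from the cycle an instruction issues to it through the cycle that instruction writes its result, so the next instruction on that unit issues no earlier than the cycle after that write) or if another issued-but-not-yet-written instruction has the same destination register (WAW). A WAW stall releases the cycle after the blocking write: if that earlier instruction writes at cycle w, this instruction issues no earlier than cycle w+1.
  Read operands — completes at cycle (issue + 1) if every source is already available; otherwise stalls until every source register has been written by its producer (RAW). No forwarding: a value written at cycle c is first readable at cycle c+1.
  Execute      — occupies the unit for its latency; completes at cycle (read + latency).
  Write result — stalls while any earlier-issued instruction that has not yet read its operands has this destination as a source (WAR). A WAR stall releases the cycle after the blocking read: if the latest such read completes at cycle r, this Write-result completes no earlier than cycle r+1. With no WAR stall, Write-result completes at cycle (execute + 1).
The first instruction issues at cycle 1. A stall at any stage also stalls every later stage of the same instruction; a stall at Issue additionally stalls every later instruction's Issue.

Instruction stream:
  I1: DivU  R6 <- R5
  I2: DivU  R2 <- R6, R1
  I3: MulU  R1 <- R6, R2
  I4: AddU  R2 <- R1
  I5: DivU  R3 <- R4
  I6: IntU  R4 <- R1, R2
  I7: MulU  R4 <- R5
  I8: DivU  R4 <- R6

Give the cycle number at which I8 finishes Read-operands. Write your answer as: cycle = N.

[1] I1→DivU
[2] I1 RO
[9] I1 EX
[10] I1 WR R6
[11] I2→DivU
[12] I2 RO | I3→MulU
[19] I2 EX
[20] I2 WR R2
[21] I3 RO | I4→AddU
[22] I5→DivU
[23] I5 RO | I6→IntU
[24] I3 EX
[25] I3 WR R1
[26] I4 RO
[28] I4 EX
[29] I4 WR R2
[30] I5 EX | I6 RO
[31] I5 WR R3 | I6 EX
[32] I6 WR R4
[33] I7→MulU
[34] I7 RO
[37] I7 EX
[38] I7 WR R4
[39] I8→DivU
[40] I8 RO
[47] I8 EX
[48] I8 WR R4

cycle = 40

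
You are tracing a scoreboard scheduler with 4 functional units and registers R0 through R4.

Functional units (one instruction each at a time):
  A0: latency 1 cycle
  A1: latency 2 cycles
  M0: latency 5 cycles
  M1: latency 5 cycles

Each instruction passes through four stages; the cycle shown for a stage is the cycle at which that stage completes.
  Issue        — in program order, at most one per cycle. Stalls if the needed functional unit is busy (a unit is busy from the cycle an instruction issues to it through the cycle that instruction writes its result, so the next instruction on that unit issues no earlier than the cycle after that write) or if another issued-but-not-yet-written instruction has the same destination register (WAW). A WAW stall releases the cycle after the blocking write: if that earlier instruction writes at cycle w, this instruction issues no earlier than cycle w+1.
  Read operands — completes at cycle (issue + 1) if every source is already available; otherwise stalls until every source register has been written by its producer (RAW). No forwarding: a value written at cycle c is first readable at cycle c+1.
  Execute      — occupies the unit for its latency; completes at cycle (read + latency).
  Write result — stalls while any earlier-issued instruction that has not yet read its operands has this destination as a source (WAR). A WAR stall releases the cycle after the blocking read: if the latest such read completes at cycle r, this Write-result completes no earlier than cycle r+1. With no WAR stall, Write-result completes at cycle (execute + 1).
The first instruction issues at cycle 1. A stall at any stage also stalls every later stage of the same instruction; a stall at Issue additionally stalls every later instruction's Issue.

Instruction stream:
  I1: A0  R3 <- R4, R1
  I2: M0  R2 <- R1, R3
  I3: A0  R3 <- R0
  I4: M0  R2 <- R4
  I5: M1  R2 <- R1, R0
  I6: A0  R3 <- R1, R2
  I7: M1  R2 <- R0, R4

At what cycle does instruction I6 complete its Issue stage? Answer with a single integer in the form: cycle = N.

cycle = 21

  I1 | 1 | 2 | 3 | 4
  I2 | 2 | 5 | 10 | 11   RAW R3: wait I1 write@4
  I3 | 5 | 6 | 7 | 8   struct: A0 busy until I1 writes@4
  I4 | 12 | 13 | 18 | 19   struct: M0 busy until I2 writes@11
  I5 | 20 | 21 | 26 | 27   WAW R2: wait I4 write@19
  I6 | 21 | 28 | 29 | 30   RAW R2: wait I5 write@27
  I7 | 28 | 29 | 34 | 35   struct: M1 busy until I5 writes@27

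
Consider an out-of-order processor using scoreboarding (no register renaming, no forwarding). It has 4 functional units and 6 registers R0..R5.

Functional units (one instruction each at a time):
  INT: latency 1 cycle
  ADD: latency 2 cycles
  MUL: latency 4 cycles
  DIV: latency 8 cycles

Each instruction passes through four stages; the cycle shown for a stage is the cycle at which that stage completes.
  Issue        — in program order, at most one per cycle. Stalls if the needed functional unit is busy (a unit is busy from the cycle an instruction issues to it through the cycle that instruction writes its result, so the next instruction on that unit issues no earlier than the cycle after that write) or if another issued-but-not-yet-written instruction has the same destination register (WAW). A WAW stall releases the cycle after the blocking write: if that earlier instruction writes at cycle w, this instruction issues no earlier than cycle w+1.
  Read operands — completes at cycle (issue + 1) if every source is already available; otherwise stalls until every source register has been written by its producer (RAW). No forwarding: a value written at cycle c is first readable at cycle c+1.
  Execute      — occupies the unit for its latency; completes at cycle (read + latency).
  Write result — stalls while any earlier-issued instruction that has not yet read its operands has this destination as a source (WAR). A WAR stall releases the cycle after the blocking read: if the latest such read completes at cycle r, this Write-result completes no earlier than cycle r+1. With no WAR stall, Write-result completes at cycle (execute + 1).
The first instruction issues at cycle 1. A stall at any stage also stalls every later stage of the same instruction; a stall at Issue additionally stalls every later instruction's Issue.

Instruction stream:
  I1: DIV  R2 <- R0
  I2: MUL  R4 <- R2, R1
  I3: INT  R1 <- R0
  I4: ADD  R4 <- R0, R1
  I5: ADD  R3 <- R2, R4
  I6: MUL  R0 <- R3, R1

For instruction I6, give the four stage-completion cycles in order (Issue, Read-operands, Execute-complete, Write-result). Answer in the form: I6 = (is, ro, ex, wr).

I6 = (24, 28, 32, 33)

c1: I1 dispatched to DIV
c2: I1 operands ready; I2 dispatched to MUL
c3: I3 dispatched to INT
c4: I3 operands ready
c5: I3 complete
c10: I1 complete
c11: R2←I1
c12: I2 operands ready
c13: R1←I3
c16: I2 complete
c17: R4←I2
c18: I4 dispatched to ADD
c19: I4 operands ready
c21: I4 complete
c22: R4←I4
c23: I5 dispatched to ADD
c24: I5 operands ready; I6 dispatched to MUL
c26: I5 complete
c27: R3←I5
c28: I6 operands ready
c32: I6 complete
c33: R0←I6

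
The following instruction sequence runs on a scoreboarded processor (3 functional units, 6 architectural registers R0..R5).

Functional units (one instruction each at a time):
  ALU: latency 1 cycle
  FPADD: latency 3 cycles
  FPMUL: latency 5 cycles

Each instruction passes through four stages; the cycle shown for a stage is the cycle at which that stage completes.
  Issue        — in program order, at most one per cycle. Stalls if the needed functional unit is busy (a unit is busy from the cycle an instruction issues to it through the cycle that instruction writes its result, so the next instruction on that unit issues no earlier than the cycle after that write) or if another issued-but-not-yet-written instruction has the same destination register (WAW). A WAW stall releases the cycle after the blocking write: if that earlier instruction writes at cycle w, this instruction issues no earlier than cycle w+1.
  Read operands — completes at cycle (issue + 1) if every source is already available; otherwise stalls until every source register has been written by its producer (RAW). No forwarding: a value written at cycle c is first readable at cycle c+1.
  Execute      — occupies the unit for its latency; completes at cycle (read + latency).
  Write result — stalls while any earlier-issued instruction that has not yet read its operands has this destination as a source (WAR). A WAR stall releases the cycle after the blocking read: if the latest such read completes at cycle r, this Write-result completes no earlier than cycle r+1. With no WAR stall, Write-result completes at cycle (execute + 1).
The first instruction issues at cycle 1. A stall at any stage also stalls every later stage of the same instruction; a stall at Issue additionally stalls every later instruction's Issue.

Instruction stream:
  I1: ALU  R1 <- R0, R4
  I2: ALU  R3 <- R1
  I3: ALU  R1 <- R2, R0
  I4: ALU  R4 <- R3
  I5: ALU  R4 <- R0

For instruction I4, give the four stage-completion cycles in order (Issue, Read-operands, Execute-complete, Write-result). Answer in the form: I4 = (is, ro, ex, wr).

I4 = (13, 14, 15, 16)

t=1  issue I1 (ALU)
t=2  I1 read-ops
t=3  I1 finished on ALU
t=4  I1→R1
t=5  issue I2 (ALU)
t=6  I2 read-ops
t=7  I2 finished on ALU
t=8  I2→R3
t=9  issue I3 (ALU)
t=10  I3 read-ops
t=11  I3 finished on ALU
t=12  I3→R1
t=13  issue I4 (ALU)
t=14  I4 read-ops
t=15  I4 finished on ALU
t=16  I4→R4
t=17  issue I5 (ALU)
t=18  I5 read-ops
t=19  I5 finished on ALU
t=20  I5→R4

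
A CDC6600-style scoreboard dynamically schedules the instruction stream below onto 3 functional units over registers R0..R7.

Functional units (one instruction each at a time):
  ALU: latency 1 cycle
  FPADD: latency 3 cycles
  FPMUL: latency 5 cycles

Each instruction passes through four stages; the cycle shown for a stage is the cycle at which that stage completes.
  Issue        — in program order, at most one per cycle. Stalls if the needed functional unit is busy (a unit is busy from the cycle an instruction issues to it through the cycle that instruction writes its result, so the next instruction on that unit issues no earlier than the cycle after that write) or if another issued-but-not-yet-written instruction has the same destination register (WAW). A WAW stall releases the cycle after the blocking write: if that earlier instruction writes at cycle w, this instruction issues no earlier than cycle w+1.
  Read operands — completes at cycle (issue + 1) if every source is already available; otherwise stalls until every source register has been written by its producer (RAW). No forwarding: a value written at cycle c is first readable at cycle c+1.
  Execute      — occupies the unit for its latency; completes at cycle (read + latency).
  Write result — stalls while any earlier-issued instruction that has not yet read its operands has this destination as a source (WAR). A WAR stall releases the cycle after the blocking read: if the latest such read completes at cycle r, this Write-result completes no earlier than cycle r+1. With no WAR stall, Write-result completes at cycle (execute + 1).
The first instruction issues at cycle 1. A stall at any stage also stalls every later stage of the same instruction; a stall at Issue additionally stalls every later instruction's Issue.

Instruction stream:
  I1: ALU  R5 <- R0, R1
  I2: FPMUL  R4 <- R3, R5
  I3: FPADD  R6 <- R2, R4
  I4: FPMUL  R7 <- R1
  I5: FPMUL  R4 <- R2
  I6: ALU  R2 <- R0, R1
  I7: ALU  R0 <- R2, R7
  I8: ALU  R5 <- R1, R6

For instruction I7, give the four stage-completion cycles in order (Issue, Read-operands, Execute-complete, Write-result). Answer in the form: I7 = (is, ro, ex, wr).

cycle 1: I1 dispatched to ALU
cycle 2: I1 operands ready · I2 dispatched to FPMUL
cycle 3: I1 complete · I3 dispatched to FPADD
cycle 4: R5←I1
cycle 5: I2 operands ready
cycle 10: I2 complete
cycle 11: R4←I2
cycle 12: I3 operands ready · I4 dispatched to FPMUL
cycle 13: I4 operands ready
cycle 15: I3 complete
cycle 16: R6←I3
cycle 18: I4 complete
cycle 19: R7←I4
cycle 20: I5 dispatched to FPMUL
cycle 21: I5 operands ready · I6 dispatched to ALU
cycle 22: I6 operands ready
cycle 23: I6 complete
cycle 24: R2←I6
cycle 25: I7 dispatched to ALU
cycle 26: I5 complete · I7 operands ready
cycle 27: R4←I5 · I7 complete
cycle 28: R0←I7
cycle 29: I8 dispatched to ALU
cycle 30: I8 operands ready
cycle 31: I8 complete
cycle 32: R5←I8

I7 = (25, 26, 27, 28)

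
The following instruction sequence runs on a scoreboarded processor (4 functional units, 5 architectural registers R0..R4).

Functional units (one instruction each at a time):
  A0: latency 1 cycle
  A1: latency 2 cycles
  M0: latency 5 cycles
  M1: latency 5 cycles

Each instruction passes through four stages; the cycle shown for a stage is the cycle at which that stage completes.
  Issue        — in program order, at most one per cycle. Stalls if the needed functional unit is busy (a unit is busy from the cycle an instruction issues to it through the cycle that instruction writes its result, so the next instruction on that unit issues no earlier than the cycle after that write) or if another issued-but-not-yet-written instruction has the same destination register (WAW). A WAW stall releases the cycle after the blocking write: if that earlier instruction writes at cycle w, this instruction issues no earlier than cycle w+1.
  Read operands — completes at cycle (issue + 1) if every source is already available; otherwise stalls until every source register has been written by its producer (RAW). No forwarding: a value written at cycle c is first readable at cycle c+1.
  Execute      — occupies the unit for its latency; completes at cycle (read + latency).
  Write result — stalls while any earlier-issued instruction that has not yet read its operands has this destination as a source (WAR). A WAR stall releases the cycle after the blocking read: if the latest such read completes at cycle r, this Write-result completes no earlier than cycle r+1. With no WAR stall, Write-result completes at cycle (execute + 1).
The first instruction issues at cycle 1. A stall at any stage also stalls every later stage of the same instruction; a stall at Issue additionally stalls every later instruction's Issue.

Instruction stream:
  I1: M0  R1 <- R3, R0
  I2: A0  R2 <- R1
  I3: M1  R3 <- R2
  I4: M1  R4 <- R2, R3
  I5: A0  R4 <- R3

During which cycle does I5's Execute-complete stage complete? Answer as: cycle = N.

t=1  I1 issues→M0
t=2  I1 reads · I2 issues→A0
t=3  I3 issues→M1
t=7  I1 exec-done
t=8  I1 writes R1
t=9  I2 reads
t=10  I2 exec-done
t=11  I2 writes R2
t=12  I3 reads
t=17  I3 exec-done
t=18  I3 writes R3
t=19  I4 issues→M1
t=20  I4 reads
t=25  I4 exec-done
t=26  I4 writes R4
t=27  I5 issues→A0
t=28  I5 reads
t=29  I5 exec-done
t=30  I5 writes R4

cycle = 29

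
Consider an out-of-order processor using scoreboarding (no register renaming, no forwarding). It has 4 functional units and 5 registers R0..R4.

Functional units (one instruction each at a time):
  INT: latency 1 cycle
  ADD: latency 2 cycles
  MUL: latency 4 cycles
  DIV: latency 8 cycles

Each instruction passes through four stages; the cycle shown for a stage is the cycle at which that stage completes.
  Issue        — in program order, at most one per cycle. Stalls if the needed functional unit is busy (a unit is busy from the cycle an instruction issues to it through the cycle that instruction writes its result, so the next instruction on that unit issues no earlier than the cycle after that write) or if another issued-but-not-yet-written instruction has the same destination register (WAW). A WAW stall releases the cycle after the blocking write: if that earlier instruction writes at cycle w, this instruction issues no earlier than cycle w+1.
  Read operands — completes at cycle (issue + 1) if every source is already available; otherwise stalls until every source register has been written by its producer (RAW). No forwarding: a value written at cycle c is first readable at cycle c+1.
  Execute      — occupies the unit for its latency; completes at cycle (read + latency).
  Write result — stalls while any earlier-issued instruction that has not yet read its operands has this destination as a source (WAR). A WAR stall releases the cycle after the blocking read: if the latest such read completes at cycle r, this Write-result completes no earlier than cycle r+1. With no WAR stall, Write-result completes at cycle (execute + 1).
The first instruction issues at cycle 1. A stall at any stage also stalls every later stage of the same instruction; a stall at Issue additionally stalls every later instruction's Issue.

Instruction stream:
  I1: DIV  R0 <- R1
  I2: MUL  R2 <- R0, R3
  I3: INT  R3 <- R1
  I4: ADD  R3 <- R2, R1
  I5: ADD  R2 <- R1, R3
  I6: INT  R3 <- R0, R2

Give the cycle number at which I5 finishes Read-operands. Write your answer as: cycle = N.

cycle = 23

[1] I1 dispatched to DIV
[2] I1 operands ready · I2 dispatched to MUL
[3] I3 dispatched to INT
[4] I3 operands ready
[5] I3 complete
[10] I1 complete
[11] R0←I1
[12] I2 operands ready
[13] R3←I3
[14] I4 dispatched to ADD
[16] I2 complete
[17] R2←I2
[18] I4 operands ready
[20] I4 complete
[21] R3←I4
[22] I5 dispatched to ADD
[23] I5 operands ready · I6 dispatched to INT
[25] I5 complete
[26] R2←I5
[27] I6 operands ready
[28] I6 complete
[29] R3←I6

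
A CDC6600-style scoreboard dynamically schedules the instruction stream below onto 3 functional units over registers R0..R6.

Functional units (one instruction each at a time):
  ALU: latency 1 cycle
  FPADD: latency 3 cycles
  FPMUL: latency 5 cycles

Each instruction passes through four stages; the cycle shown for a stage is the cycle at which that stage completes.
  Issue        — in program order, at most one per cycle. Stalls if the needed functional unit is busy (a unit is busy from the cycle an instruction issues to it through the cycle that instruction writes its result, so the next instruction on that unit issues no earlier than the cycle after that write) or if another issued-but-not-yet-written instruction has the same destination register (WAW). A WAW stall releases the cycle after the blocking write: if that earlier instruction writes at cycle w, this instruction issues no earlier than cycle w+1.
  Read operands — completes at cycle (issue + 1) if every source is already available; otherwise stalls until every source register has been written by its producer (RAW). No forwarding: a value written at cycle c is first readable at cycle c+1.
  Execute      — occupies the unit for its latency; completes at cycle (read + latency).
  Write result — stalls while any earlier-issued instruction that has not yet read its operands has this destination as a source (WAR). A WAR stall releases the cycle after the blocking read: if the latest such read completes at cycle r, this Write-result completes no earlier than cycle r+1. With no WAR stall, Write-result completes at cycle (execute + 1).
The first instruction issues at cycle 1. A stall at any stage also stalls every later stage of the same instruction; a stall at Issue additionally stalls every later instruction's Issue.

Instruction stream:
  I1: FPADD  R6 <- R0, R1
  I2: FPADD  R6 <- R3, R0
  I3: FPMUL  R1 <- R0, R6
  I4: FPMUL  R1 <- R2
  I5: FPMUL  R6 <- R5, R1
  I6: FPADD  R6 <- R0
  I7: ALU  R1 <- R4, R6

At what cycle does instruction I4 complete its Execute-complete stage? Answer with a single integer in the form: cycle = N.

I1: IS=1 RO=2 EX=5 WR=6
I2: IS=7 RO=8 EX=11 WR=12  [struct: FPADD busy until I1 writes@6]
I3: IS=8 RO=13 EX=18 WR=19  [RAW R6: wait I2 write@12]
I4: IS=20 RO=21 EX=26 WR=27  [struct: FPMUL busy until I3 writes@19]
I5: IS=28 RO=29 EX=34 WR=35  [struct: FPMUL busy until I4 writes@27]
I6: IS=36 RO=37 EX=40 WR=41  [WAW R6: wait I5 write@35]
I7: IS=37 RO=42 EX=43 WR=44  [RAW R6: wait I6 write@41]

cycle = 26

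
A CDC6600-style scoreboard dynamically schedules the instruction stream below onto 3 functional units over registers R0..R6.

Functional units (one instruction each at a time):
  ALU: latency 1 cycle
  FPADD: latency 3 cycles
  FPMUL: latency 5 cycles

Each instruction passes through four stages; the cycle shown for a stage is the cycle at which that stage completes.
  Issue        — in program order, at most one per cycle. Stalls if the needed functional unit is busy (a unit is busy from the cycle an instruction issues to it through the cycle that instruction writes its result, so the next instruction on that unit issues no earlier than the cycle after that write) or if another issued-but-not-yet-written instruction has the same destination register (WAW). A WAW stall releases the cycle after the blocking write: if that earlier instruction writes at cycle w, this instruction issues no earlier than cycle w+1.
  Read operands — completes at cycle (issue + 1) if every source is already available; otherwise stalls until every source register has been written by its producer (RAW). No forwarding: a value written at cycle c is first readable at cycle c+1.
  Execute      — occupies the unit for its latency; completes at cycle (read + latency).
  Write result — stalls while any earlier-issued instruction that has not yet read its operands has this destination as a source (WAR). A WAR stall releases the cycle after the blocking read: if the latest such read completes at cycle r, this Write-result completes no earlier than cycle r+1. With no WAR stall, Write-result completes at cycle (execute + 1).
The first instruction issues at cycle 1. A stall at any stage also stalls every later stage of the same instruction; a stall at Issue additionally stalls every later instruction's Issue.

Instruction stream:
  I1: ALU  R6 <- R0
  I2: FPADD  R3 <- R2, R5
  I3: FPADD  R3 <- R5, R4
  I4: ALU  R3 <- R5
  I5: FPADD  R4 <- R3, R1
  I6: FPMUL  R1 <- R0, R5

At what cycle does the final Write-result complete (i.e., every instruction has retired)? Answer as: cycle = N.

cycle = 23

cycle 1: issue I1 (ALU)
cycle 2: I1 read-ops; issue I2 (FPADD)
cycle 3: I1 finished on ALU; I2 read-ops
cycle 4: I1→R6
cycle 6: I2 finished on FPADD
cycle 7: I2→R3
cycle 8: issue I3 (FPADD)
cycle 9: I3 read-ops
cycle 12: I3 finished on FPADD
cycle 13: I3→R3
cycle 14: issue I4 (ALU)
cycle 15: I4 read-ops; issue I5 (FPADD)
cycle 16: I4 finished on ALU; issue I6 (FPMUL)
cycle 17: I4→R3; I6 read-ops
cycle 18: I5 read-ops
cycle 21: I5 finished on FPADD
cycle 22: I5→R4; I6 finished on FPMUL
cycle 23: I6→R1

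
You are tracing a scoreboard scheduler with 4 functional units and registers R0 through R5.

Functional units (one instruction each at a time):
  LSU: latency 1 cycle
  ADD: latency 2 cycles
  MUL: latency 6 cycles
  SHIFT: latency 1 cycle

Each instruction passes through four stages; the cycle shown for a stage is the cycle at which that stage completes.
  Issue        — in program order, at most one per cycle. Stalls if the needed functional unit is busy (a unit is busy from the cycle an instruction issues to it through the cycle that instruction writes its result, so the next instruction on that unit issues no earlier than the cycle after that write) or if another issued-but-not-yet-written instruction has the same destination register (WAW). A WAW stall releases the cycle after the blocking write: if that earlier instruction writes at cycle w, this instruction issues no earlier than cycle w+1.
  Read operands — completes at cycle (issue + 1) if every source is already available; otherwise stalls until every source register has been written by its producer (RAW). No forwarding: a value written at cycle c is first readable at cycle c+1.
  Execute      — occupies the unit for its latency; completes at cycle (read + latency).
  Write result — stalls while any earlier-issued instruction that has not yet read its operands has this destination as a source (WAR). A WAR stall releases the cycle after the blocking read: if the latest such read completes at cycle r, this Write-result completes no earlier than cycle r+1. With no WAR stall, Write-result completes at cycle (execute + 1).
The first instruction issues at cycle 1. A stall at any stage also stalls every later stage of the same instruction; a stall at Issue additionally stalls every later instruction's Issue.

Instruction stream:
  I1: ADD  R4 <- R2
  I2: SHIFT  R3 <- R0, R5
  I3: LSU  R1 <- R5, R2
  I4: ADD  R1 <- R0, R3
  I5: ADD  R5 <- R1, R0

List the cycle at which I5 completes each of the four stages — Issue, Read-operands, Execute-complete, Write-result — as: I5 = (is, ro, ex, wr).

I5 = (12, 13, 15, 16)

I1: IS=1 RO=2 EX=4 WR=5
I2: IS=2 RO=3 EX=4 WR=5
I3: IS=3 RO=4 EX=5 WR=6
I4: IS=7 RO=8 EX=10 WR=11  [WAW R1: wait I3 write@6]
I5: IS=12 RO=13 EX=15 WR=16  [struct: ADD busy until I4 writes@11]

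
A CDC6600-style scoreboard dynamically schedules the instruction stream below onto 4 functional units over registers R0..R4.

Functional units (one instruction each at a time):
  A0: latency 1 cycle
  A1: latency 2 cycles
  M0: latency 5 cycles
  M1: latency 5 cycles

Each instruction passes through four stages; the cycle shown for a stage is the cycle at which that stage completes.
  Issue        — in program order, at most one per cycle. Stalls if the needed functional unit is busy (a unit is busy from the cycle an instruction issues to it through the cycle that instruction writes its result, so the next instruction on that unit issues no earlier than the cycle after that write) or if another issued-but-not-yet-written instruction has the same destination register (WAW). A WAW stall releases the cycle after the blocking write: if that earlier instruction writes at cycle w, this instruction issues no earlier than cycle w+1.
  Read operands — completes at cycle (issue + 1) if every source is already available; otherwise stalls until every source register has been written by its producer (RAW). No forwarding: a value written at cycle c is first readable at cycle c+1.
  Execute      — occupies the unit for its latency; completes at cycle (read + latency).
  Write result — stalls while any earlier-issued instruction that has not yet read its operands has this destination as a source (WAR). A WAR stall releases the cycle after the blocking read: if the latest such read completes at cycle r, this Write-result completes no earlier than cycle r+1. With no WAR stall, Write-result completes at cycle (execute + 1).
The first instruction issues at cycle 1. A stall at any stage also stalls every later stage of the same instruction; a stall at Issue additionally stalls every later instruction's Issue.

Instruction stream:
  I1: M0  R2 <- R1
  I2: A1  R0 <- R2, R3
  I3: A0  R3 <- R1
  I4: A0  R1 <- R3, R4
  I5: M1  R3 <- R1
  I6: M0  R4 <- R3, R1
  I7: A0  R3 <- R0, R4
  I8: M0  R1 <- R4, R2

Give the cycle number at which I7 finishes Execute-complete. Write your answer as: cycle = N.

I1: IS=1 RO=2 EX=7 WR=8
I2: IS=2 RO=9 EX=11 WR=12  [RAW R2: wait I1 write@8]
I3: IS=3 RO=4 EX=5 WR=10  [WAR R3: wait I2 read@9]
I4: IS=11 RO=12 EX=13 WR=14  [struct: A0 busy until I3 writes@10]
I5: IS=12 RO=15 EX=20 WR=21  [RAW R1: wait I4 write@14]
I6: IS=13 RO=22 EX=27 WR=28  [RAW R3: wait I5 write@21]
I7: IS=22 RO=29 EX=30 WR=31  [WAW R3: wait I5 write@21; RAW R4: wait I6 write@28]
I8: IS=29 RO=30 EX=35 WR=36  [struct: M0 busy until I6 writes@28]

cycle = 30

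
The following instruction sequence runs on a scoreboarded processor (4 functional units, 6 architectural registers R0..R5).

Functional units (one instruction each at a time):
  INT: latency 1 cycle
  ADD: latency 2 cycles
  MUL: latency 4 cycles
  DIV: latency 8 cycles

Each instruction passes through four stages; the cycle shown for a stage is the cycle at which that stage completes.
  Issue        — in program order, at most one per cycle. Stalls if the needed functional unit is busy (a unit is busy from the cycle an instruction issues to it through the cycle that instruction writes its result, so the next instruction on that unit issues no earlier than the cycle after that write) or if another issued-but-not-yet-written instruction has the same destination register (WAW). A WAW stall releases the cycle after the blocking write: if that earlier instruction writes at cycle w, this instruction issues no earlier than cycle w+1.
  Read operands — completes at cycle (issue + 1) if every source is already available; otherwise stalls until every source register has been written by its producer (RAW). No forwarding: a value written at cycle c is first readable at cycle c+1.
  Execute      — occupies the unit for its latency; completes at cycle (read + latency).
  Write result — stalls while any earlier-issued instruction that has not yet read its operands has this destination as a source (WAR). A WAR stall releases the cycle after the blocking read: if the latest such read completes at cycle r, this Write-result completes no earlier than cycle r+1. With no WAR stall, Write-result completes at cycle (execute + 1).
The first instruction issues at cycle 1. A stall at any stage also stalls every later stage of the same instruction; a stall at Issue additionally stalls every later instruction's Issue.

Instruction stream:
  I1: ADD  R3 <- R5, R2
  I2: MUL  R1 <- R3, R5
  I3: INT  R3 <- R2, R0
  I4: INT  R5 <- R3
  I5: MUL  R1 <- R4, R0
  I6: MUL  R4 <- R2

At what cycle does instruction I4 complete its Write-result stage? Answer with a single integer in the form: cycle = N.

cycle = 13

[1] I1→ADD
[2] I1 RO · I2→MUL
[4] I1 EX
[5] I1 WR R3
[6] I2 RO · I3→INT
[7] I3 RO
[8] I3 EX
[9] I3 WR R3
[10] I2 EX · I4→INT
[11] I2 WR R1 · I4 RO
[12] I4 EX · I5→MUL
[13] I4 WR R5 · I5 RO
[17] I5 EX
[18] I5 WR R1
[19] I6→MUL
[20] I6 RO
[24] I6 EX
[25] I6 WR R4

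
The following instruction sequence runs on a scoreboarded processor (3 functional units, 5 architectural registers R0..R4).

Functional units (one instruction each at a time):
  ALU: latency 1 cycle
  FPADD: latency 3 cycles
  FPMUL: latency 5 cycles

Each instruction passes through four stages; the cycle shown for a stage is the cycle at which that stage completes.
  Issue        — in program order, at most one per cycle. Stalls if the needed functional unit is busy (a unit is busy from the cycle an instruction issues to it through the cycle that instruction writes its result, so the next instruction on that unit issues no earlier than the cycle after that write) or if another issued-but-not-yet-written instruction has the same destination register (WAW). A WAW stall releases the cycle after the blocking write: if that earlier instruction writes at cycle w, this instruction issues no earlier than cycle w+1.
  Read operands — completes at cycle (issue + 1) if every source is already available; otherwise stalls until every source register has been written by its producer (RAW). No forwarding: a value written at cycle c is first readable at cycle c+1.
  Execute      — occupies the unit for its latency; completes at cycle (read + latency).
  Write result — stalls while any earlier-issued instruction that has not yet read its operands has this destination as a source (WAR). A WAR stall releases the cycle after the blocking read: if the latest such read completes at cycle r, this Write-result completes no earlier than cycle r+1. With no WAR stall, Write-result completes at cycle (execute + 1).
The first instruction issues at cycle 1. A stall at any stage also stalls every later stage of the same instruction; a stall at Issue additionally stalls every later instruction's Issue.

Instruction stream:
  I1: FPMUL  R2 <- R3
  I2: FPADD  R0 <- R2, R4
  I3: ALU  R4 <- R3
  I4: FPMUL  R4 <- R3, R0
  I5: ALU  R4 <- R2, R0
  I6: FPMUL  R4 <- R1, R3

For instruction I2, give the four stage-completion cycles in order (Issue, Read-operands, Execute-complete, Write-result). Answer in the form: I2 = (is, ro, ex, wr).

cycle 1: I1 issues→FPMUL
cycle 2: I1 reads · I2 issues→FPADD
cycle 3: I3 issues→ALU
cycle 4: I3 reads
cycle 5: I3 exec-done
cycle 7: I1 exec-done
cycle 8: I1 writes R2
cycle 9: I2 reads
cycle 10: I3 writes R4
cycle 11: I4 issues→FPMUL
cycle 12: I2 exec-done
cycle 13: I2 writes R0
cycle 14: I4 reads
cycle 19: I4 exec-done
cycle 20: I4 writes R4
cycle 21: I5 issues→ALU
cycle 22: I5 reads
cycle 23: I5 exec-done
cycle 24: I5 writes R4
cycle 25: I6 issues→FPMUL
cycle 26: I6 reads
cycle 31: I6 exec-done
cycle 32: I6 writes R4

I2 = (2, 9, 12, 13)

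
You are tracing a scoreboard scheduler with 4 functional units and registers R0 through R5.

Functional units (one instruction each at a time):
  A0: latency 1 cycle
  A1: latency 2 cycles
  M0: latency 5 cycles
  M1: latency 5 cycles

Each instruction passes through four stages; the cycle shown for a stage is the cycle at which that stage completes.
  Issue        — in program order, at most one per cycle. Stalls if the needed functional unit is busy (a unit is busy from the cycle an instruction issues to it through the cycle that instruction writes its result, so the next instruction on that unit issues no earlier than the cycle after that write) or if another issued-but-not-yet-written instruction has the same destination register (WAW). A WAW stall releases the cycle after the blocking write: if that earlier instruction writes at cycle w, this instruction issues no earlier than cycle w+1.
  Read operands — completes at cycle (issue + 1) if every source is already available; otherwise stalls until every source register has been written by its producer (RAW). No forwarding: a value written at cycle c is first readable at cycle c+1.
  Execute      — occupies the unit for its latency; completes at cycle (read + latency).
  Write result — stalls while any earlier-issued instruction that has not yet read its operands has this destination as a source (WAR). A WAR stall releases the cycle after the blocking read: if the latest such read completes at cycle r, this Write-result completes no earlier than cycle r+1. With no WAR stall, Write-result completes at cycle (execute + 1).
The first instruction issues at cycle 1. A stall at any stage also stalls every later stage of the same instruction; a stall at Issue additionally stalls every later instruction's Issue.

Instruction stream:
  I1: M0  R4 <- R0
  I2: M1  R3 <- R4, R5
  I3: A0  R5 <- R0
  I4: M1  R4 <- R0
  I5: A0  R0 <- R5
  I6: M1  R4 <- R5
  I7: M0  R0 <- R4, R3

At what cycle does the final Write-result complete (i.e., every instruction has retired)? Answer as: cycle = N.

cycle = 38

[I1] 1/2/7/8
[I2] 2/9/14/15  (RAW R4: wait I1 write@8)
[I3] 3/4/5/10  (WAR R5: wait I2 read@9)
[I4] 16/17/22/23  (struct: M1 busy until I2 writes@15)
[I5] 17/18/19/20
[I6] 24/25/30/31  (struct: M1 busy until I4 writes@23)
[I7] 25/32/37/38  (RAW R4: wait I6 write@31)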